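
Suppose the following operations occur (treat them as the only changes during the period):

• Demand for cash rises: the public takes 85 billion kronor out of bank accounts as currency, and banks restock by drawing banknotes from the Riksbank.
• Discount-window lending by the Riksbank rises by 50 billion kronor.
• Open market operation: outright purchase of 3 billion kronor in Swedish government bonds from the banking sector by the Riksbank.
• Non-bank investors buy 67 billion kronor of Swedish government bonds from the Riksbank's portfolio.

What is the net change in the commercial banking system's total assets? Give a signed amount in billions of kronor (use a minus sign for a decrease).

-102 billion

Riksbank balance sheet:
  Assets:      Securities −64B, Loans to banks +50B
  Liabilities: Bank reserves −99B, Currency in circulation +85B
Commercial banking system:
  Assets:      Reserves at CB −99B, Securities −3B
  Liabilities: Checkable deposits −152B, Borrowings from CB +50B
Change in total bank assets = -102 billion.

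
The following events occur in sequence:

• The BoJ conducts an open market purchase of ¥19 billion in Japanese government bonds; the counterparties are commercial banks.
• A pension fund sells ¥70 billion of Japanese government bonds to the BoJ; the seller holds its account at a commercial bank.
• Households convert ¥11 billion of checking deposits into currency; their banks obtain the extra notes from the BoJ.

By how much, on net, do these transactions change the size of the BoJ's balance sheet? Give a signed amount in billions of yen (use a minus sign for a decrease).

+¥89 billion

OMO purchase (from banks) ¥19 billion: a BoJ asset is acquired → +¥19B.
Asset purchase (from non-banks) ¥70 billion: a BoJ asset is acquired → +¥70B.
Currency withdrawal ¥11 billion: only the composition of liabilities changes → 0.
Net: 19 + 70 + 0 = +¥89 billion.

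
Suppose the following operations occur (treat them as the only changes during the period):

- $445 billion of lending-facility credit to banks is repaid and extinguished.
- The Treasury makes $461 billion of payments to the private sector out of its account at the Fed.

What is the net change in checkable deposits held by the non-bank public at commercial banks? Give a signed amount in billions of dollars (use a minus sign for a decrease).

+$461 billion

Fed balance sheet:
  Assets:      Loans to banks −$445B
  Liabilities: Bank reserves +$16B, Government deposits −$461B
Commercial banking system:
  Assets:      Reserves at CB +$16B
  Liabilities: Checkable deposits +$461B, Borrowings from CB −$445B
So the change in checkable deposits held by the non-bank public at commercial banks is +$461 billion.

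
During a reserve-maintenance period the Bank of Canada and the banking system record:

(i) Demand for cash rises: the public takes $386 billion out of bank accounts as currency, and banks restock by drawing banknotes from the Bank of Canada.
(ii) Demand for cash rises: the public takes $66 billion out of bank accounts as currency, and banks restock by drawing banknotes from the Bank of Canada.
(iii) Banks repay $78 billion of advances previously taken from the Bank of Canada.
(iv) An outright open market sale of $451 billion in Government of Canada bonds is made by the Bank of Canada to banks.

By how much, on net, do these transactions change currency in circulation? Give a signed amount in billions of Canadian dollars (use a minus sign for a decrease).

Currency withdrawal $386 billion: notes leave the central bank → +$386B.
Currency withdrawal $66 billion: notes leave the central bank → +$66B.
Discount-window repayment $78 billion: no currency enters or leaves circulation → 0.
OMO sale (to banks) $451 billion: no currency enters or leaves circulation → 0.
Net: 386 + 66 + 0 + 0 = +$452 billion.

+$452 billion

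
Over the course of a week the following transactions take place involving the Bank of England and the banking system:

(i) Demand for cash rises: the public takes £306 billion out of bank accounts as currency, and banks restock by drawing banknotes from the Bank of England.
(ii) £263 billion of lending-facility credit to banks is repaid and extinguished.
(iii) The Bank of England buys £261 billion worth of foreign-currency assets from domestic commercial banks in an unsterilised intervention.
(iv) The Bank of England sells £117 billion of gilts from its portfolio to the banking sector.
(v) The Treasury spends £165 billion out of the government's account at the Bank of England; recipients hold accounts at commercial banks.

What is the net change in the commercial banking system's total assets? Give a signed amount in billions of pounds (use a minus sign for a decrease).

-£404 billion

Currency withdrawal £306 billion: bank balance sheets shrink → −£306B.
Discount-window repayment £263 billion: bank balance sheets shrink → −£263B.
FX purchase £261 billion: just an asset swap on bank balance sheets → 0.
OMO sale (to banks) £117 billion: just an asset swap on bank balance sheets → 0.
Government spending £165 billion: bank balance sheets expand → +£165B.
Net: −306 − 263 + 0 + 0 + 165 = -£404 billion.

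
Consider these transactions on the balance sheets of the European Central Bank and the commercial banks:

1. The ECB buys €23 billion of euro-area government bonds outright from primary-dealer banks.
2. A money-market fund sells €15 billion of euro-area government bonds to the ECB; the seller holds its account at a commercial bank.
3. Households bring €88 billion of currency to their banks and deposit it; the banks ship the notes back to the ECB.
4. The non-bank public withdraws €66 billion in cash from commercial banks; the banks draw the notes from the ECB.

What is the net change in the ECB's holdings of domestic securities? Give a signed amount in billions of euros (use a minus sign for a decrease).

+€38 billion

OMO purchase (from banks) €23 billion: securities added to the ECB's portfolio → +€23B.
Asset purchase (from non-banks) €15 billion: securities added to the ECB's portfolio → +€15B.
Currency deposit €88 billion: the ECB's securities portfolio is untouched → 0.
Currency withdrawal €66 billion: the ECB's securities portfolio is untouched → 0.
Net: 23 + 15 + 0 + 0 = +€38 billion.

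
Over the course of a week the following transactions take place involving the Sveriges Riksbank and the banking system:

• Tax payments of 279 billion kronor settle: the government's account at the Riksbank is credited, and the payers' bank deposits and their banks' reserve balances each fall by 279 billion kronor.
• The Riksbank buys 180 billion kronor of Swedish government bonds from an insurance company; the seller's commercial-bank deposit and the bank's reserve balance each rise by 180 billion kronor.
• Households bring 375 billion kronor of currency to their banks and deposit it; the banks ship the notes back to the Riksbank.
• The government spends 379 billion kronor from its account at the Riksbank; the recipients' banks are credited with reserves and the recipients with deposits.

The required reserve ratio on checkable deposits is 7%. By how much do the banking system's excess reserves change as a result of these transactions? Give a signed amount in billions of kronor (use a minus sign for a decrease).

Government account inflow 279 billion kronor: reserves −279B, deposits −279B.
Asset purchase (from non-banks) 180 billion kronor: reserves +180B, deposits +180B.
Currency deposit 375 billion kronor: reserves +375B, deposits +375B.
Government spending 379 billion kronor: reserves +379B, deposits +379B.
Totals: Δreserves = +655B, Δdeposits = +655B.
Δrequired reserves = 7% × +655B = +45.85B.
Δexcess reserves = Δreserves − Δrequired = +655B − (+45.85B) = +609.15 billion.

+609.15 billion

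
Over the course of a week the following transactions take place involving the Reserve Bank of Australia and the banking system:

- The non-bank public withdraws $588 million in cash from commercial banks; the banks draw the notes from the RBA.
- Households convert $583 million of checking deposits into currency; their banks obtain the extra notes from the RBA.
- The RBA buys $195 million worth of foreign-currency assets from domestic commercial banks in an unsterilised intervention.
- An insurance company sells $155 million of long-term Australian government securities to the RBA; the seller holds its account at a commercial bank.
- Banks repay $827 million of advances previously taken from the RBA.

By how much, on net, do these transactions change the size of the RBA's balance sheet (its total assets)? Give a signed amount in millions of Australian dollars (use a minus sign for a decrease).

-$477 million

Currency withdrawal $588 million: only the composition of liabilities changes → 0.
Currency withdrawal $583 million: only the composition of liabilities changes → 0.
FX purchase $195 million: an RBA asset is acquired → +$195M.
Asset purchase (from non-banks) $155 million: an RBA asset is acquired → +$155M.
Discount-window repayment $827 million: an RBA asset is shed → −$827M.
Net: 0 + 0 + 195 + 155 − 827 = -$477 million.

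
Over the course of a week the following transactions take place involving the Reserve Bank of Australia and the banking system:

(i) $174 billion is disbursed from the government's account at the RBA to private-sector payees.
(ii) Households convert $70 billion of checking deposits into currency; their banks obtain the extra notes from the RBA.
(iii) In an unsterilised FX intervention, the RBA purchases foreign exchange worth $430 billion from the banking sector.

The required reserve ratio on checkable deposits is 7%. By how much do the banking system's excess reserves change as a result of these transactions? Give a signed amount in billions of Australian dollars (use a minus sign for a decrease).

+$526.72 billion

Government spending $174 billion: reserves +$174B, deposits +$174B.
Currency withdrawal $70 billion: reserves −$70B, deposits −$70B.
FX purchase $430 billion: reserves +$430B, deposits 0.
Totals: Δreserves = +$534B, Δdeposits = +$104B.
Δrequired reserves = 7% × +$104B = +$7.28B.
Δexcess reserves = Δreserves − Δrequired = +$534B − (+$7.28B) = +$526.72 billion.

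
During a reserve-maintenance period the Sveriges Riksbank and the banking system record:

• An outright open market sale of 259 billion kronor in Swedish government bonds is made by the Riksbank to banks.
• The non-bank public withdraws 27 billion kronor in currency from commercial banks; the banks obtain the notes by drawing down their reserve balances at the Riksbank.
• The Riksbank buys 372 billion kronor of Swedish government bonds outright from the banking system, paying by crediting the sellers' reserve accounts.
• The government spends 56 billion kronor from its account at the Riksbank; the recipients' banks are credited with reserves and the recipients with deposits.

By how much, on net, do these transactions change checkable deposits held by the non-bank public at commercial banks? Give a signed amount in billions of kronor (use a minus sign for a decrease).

+29 billion

OMO sale (to banks) 259 billion kronor: the counterparty is a bank, so public deposits are unchanged → 0.
Currency withdrawal 27 billion kronor: non-bank counterparties' bank balances fall → −27B.
OMO purchase (from banks) 372 billion kronor: the counterparty is a bank, so public deposits are unchanged → 0.
Government spending 56 billion kronor: non-bank counterparties' bank balances rise → +56B.
Net: 0 − 27 + 0 + 56 = +29 billion.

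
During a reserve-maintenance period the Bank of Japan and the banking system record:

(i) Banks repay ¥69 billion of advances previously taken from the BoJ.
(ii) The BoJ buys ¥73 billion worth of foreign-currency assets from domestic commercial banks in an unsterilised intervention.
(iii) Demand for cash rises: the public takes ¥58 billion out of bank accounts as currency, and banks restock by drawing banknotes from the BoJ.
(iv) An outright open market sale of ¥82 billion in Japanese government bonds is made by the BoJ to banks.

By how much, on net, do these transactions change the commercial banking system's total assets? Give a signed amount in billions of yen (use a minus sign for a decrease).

-¥127 billion

BoJ balance sheet:
  Assets:      Securities −¥82B, Loans to banks −¥69B, Foreign assets +¥73B
  Liabilities: Bank reserves −¥136B, Currency in circulation +¥58B
Commercial banking system:
  Assets:      Reserves at CB −¥136B, Securities +¥82B, Foreign assets −¥73B
  Liabilities: Checkable deposits −¥58B, Borrowings from CB −¥69B
Change in total bank assets = -¥127 billion.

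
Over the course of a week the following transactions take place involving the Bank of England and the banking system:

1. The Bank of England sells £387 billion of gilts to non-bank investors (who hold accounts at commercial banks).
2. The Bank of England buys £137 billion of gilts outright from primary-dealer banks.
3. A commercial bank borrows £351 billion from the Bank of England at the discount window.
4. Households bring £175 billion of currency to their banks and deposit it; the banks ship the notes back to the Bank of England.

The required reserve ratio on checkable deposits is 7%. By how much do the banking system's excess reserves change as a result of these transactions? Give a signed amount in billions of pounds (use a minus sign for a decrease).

Asset sale (to non-banks) £387 billion: reserves −£387B, deposits −£387B.
OMO purchase (from banks) £137 billion: reserves +£137B, deposits 0.
Discount-window loan £351 billion: reserves +£351B, deposits 0.
Currency deposit £175 billion: reserves +£175B, deposits +£175B.
Totals: Δreserves = +£276B, Δdeposits = −£212B.
Δrequired reserves = 7% × −£212B = −£14.84B.
Δexcess reserves = Δreserves − Δrequired = +£276B − (−£14.84B) = +£290.84 billion.

+£290.84 billion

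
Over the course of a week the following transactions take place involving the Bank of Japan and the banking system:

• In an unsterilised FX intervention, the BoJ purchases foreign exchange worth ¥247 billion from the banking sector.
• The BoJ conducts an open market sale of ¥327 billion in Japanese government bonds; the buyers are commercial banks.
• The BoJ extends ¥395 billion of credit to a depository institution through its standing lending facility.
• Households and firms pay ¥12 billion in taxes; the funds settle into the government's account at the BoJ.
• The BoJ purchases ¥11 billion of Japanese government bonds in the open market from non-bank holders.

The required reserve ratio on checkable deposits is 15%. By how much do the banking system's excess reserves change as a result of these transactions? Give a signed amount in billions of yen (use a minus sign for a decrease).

+¥314.15 billion

FX purchase ¥247 billion: reserves +¥247B, deposits 0.
OMO sale (to banks) ¥327 billion: reserves −¥327B, deposits 0.
Discount-window loan ¥395 billion: reserves +¥395B, deposits 0.
Government account inflow ¥12 billion: reserves −¥12B, deposits −¥12B.
Asset purchase (from non-banks) ¥11 billion: reserves +¥11B, deposits +¥11B.
Totals: Δreserves = +¥314B, Δdeposits = −¥1B.
Δrequired reserves = 15% × −¥1B = −¥0.15B.
Δexcess reserves = Δreserves − Δrequired = +¥314B − (−¥0.15B) = +¥314.15 billion.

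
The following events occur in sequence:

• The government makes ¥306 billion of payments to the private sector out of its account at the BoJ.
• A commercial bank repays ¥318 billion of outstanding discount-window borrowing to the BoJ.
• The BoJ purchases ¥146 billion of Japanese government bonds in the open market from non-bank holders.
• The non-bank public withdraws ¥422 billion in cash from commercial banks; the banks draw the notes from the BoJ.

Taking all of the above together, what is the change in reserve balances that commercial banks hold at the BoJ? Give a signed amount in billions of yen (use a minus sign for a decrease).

Government spending ¥306 billion: government payments flow into bank reserve accounts → +¥306B.
Discount-window repayment ¥318 billion: repayment is debited from reserves → −¥318B.
Asset purchase (from non-banks) ¥146 billion: the BoJ pays by crediting reserve accounts → +¥146B.
Currency withdrawal ¥422 billion: banks swap reserves for currency → −¥422B.
Net: 306 − 318 + 146 − 422 = -¥288 billion.

-¥288 billion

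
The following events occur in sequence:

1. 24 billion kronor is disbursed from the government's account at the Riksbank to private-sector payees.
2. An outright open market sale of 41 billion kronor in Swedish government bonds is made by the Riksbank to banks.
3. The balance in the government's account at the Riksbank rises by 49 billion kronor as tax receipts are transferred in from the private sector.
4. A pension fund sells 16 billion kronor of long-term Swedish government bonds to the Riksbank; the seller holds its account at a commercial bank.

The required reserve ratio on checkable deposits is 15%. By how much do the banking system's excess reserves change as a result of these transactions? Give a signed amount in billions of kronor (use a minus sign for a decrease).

-48.65 billion

Government spending 24 billion kronor: reserves +24B, deposits +24B.
OMO sale (to banks) 41 billion kronor: reserves −41B, deposits 0.
Government account inflow 49 billion kronor: reserves −49B, deposits −49B.
Asset purchase (from non-banks) 16 billion kronor: reserves +16B, deposits +16B.
Totals: Δreserves = −50B, Δdeposits = −9B.
Δrequired reserves = 15% × −9B = −1.35B.
Δexcess reserves = Δreserves − Δrequired = −50B − (−1.35B) = -48.65 billion.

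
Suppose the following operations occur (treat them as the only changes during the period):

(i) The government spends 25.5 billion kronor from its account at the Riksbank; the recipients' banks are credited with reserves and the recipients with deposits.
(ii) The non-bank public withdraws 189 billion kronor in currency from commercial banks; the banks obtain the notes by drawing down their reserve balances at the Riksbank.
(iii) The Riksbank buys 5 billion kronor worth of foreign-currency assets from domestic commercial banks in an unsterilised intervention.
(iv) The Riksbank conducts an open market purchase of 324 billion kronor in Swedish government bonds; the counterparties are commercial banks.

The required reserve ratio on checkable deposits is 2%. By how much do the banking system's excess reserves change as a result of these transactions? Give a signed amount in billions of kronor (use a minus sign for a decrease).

Government spending 25.5 billion kronor: reserves +25.5B, deposits +25.5B.
Currency withdrawal 189 billion kronor: reserves −189B, deposits −189B.
FX purchase 5 billion kronor: reserves +5B, deposits 0.
OMO purchase (from banks) 324 billion kronor: reserves +324B, deposits 0.
Totals: Δreserves = +165.5B, Δdeposits = −163.5B.
Δrequired reserves = 2% × −163.5B = −3.27B.
Δexcess reserves = Δreserves − Δrequired = +165.5B − (−3.27B) = +168.77 billion.

+168.77 billion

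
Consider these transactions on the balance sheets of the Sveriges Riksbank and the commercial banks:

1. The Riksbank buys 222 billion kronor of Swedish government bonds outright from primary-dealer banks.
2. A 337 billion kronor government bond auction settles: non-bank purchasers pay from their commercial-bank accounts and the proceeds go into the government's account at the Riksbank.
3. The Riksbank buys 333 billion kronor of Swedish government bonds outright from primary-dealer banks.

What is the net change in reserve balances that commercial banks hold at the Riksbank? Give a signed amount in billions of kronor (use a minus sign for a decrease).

Riksbank balance sheet:
  Assets:      Securities +555B
  Liabilities: Bank reserves +218B, Government deposits +337B
So the change in reserve balances that commercial banks hold at the Riksbank is +218 billion.

+218 billion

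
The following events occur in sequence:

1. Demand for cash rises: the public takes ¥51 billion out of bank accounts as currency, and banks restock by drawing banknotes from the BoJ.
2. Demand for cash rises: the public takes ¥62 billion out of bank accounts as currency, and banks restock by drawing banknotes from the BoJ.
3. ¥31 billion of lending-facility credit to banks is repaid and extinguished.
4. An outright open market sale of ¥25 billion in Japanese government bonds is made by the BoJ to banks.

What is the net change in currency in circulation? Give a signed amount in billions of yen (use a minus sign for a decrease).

BoJ balance sheet:
  Assets:      Securities −¥25B, Loans to banks −¥31B
  Liabilities: Bank reserves −¥169B, Currency in circulation +¥113B
So the change in currency in circulation is +¥113 billion.

+¥113 billion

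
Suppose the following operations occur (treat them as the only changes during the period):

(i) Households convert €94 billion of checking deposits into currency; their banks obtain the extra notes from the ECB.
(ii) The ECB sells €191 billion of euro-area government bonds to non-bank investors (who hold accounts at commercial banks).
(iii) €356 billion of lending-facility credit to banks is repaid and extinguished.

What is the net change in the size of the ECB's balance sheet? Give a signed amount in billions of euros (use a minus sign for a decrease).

-€547 billion

ECB balance sheet:
  Assets:      Securities −€191B, Loans to banks −€356B
  Liabilities: Bank reserves −€641B, Currency in circulation +€94B
Change in total ECB assets = -€547 billion.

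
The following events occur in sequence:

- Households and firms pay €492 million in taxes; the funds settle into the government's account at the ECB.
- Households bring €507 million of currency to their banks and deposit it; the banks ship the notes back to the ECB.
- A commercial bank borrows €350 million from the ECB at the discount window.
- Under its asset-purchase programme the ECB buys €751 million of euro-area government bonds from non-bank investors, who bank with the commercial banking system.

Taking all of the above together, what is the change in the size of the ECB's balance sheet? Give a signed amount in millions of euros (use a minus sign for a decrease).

+€1101 million

ECB balance sheet:
  Assets:      Securities +€751M, Loans to banks +€350M
  Liabilities: Bank reserves +€1116M, Currency in circulation −€507M, Government deposits +€492M
Commercial banking system:
  Assets:      Reserves at CB +€1116M
  Liabilities: Checkable deposits +€766M, Borrowings from CB +€350M
Change in total ECB assets = +€1101 million.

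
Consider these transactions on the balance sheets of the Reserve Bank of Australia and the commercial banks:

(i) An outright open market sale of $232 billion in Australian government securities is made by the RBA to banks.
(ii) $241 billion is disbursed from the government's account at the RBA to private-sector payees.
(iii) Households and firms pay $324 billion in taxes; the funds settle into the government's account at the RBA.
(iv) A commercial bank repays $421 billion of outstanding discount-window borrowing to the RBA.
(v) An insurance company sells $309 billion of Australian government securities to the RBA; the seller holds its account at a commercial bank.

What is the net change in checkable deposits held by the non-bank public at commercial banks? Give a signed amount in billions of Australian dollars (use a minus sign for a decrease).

+$226 billion

OMO sale (to banks) $232 billion: the counterparty is a bank, so public deposits are unchanged → 0.
Government spending $241 billion: non-bank counterparties' bank balances rise → +$241B.
Government account inflow $324 billion: non-bank counterparties' bank balances fall → −$324B.
Discount-window repayment $421 billion: the counterparty is a bank, so public deposits are unchanged → 0.
Asset purchase (from non-banks) $309 billion: non-bank counterparties' bank balances rise → +$309B.
Net: 0 + 241 − 324 + 0 + 309 = +$226 billion.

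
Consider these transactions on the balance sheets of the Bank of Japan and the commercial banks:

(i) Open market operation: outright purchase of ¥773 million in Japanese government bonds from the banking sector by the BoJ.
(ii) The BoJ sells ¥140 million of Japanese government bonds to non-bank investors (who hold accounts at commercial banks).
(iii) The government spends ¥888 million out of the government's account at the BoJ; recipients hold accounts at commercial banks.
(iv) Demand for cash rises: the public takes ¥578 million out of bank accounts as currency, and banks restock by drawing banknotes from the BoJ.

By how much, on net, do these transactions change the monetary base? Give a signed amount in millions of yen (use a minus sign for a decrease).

BoJ balance sheet:
  Assets:      Securities +¥633M
  Liabilities: Bank reserves +¥943M, Currency in circulation +¥578M, Government deposits −¥888M
Commercial banking system:
  Assets:      Reserves at CB +¥943M, Securities −¥773M
  Liabilities: Checkable deposits +¥170M
Monetary base = currency + reserves: +¥578M + (+¥943M) = +¥1521 million.

+¥1521 million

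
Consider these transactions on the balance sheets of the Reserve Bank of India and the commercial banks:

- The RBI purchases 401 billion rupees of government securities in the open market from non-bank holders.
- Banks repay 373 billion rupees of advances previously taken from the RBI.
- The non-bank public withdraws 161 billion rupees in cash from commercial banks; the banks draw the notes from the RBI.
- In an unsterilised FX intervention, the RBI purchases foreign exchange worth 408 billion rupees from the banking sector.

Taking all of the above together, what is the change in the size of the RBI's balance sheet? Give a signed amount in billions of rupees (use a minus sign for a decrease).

+436 billion

Asset purchase (from non-banks) 401 billion rupees: an RBI asset is acquired → +401B.
Discount-window repayment 373 billion rupees: an RBI asset is shed → −373B.
Currency withdrawal 161 billion rupees: only the composition of liabilities changes → 0.
FX purchase 408 billion rupees: an RBI asset is acquired → +408B.
Net: 401 − 373 + 0 + 408 = +436 billion.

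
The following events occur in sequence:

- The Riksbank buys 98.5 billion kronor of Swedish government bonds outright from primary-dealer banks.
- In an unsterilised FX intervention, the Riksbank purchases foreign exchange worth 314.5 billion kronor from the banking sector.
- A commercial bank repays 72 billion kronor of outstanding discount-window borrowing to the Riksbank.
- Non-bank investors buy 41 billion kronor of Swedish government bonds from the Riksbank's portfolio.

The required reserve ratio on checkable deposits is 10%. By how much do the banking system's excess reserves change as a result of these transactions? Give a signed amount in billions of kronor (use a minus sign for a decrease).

OMO purchase (from banks) 98.5 billion kronor: reserves +98.5B, deposits 0.
FX purchase 314.5 billion kronor: reserves +314.5B, deposits 0.
Discount-window repayment 72 billion kronor: reserves −72B, deposits 0.
Asset sale (to non-banks) 41 billion kronor: reserves −41B, deposits −41B.
Totals: Δreserves = +300B, Δdeposits = −41B.
Δrequired reserves = 10% × −41B = −4.1B.
Δexcess reserves = Δreserves − Δrequired = +300B − (−4.1B) = +304.1 billion.

+304.1 billion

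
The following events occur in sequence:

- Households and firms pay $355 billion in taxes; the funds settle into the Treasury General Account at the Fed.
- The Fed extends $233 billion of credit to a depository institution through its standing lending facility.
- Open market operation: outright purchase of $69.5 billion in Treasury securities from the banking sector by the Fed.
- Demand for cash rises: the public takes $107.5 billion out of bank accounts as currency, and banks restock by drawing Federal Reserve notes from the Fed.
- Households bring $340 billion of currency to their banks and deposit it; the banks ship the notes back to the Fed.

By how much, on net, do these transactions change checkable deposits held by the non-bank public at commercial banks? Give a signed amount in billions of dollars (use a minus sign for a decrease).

Fed balance sheet:
  Assets:      Securities +$69.5B, Loans to banks +$233B
  Liabilities: Bank reserves +$180B, Currency in circulation −$232.5B, Government deposits +$355B
Commercial banking system:
  Assets:      Reserves at CB +$180B, Securities −$69.5B
  Liabilities: Checkable deposits −$122.5B, Borrowings from CB +$233B
So the change in checkable deposits held by the non-bank public at commercial banks is -$122.5 billion.

-$122.5 billion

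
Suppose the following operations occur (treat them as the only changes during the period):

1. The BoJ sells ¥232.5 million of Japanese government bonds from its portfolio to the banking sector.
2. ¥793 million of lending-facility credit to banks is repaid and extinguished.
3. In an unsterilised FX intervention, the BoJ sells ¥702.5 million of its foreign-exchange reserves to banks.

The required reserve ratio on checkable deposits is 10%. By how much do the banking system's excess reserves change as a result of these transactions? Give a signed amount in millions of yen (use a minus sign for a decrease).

-¥1728 million

OMO sale (to banks) ¥232.5 million: reserves −¥232.5M, deposits 0.
Discount-window repayment ¥793 million: reserves −¥793M, deposits 0.
FX sale ¥702.5 million: reserves −¥702.5M, deposits 0.
Totals: Δreserves = −¥1728M, Δdeposits = 0.
Δrequired reserves = 10% × 0 = 0.
Δexcess reserves = Δreserves − Δrequired = −¥1728M − (0) = -¥1728 million.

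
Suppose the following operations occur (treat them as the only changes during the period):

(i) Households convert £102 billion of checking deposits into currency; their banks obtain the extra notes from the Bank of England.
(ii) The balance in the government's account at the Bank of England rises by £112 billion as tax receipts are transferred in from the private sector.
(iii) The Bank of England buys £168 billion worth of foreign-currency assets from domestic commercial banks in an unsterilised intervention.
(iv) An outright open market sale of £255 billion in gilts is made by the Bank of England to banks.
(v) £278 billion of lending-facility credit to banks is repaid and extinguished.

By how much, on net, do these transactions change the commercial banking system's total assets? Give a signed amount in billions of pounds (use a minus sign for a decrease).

-£492 billion

Bank of England balance sheet:
  Assets:      Securities −£255B, Loans to banks −£278B, Foreign assets +£168B
  Liabilities: Bank reserves −£579B, Currency in circulation +£102B, Government deposits +£112B
Commercial banking system:
  Assets:      Reserves at CB −£579B, Securities +£255B, Foreign assets −£168B
  Liabilities: Checkable deposits −£214B, Borrowings from CB −£278B
Change in total bank assets = -£492 billion.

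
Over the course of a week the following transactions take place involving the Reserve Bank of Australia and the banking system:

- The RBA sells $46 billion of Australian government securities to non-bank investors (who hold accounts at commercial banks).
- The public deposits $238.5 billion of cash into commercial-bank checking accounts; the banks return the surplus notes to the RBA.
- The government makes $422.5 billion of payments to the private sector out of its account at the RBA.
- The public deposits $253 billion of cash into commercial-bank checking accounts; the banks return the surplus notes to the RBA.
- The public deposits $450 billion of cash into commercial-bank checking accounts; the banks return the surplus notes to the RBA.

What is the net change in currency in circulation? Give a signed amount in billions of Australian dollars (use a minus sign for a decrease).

Asset sale (to non-banks) $46 billion: no currency enters or leaves circulation → 0.
Currency deposit $238.5 billion: notes return to the central bank → −$238.5B.
Government spending $422.5 billion: no currency enters or leaves circulation → 0.
Currency deposit $253 billion: notes return to the central bank → −$253B.
Currency deposit $450 billion: notes return to the central bank → −$450B.
Net: 0 − 238.5 + 0 − 253 − 450 = -$941.5 billion.

-$941.5 billion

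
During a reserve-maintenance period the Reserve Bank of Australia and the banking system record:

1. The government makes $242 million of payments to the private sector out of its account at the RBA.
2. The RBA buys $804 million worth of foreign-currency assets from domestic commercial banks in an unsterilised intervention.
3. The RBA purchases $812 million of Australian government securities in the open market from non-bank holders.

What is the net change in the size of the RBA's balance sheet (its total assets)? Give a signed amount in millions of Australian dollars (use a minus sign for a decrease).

RBA balance sheet:
  Assets:      Securities +$812M, Foreign assets +$804M
  Liabilities: Bank reserves +$1858M, Government deposits −$242M
Change in total RBA assets = +$1616 million.

+$1616 million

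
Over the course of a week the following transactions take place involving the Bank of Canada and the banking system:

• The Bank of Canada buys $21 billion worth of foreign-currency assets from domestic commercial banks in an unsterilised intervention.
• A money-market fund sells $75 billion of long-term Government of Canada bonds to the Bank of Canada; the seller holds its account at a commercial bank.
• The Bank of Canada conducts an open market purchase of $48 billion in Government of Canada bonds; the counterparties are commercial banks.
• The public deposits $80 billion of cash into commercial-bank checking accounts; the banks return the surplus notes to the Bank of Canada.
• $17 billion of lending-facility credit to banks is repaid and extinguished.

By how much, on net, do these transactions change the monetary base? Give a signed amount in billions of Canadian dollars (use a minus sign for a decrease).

FX purchase $21 billion: Bank of Canada balance sheet expands → +$21B.
Asset purchase (from non-banks) $75 billion: Bank of Canada balance sheet expands → +$75B.
OMO purchase (from banks) $48 billion: Bank of Canada balance sheet expands → +$48B.
Currency deposit $80 billion: just a shift between currency and reserves — both are base money → 0.
Discount-window repayment $17 billion: Bank of Canada balance sheet contracts → −$17B.
Net: 21 + 75 + 48 + 0 − 17 = +$127 billion.

+$127 billion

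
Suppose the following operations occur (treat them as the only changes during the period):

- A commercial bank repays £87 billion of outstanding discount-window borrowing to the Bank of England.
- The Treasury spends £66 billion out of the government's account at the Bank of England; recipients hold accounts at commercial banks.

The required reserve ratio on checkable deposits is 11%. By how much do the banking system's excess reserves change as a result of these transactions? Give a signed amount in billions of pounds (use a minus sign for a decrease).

-£28.26 billion

Discount-window repayment £87 billion: reserves −£87B, deposits 0.
Government spending £66 billion: reserves +£66B, deposits +£66B.
Totals: Δreserves = −£21B, Δdeposits = +£66B.
Δrequired reserves = 11% × +£66B = +£7.26B.
Δexcess reserves = Δreserves − Δrequired = −£21B − (+£7.26B) = -£28.26 billion.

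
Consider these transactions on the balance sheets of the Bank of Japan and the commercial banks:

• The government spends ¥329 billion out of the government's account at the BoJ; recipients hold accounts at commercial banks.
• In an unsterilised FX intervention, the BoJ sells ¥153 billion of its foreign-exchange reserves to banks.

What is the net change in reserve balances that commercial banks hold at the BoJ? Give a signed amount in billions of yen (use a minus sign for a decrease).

BoJ balance sheet:
  Assets:      Foreign assets −¥153B
  Liabilities: Bank reserves +¥176B, Government deposits −¥329B
So the change in reserve balances that commercial banks hold at the BoJ is +¥176 billion.

+¥176 billion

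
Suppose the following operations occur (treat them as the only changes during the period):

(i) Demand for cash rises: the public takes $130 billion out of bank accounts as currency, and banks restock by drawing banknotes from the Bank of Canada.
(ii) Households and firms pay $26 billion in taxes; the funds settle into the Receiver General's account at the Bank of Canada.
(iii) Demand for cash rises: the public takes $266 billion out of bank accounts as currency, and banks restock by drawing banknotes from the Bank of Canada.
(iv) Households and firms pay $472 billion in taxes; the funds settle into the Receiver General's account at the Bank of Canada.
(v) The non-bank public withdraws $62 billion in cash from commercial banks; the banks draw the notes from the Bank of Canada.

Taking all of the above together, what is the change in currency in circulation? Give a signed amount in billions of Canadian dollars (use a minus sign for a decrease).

Currency withdrawal $130 billion: notes leave the central bank → +$130B.
Government account inflow $26 billion: no currency enters or leaves circulation → 0.
Currency withdrawal $266 billion: notes leave the central bank → +$266B.
Government account inflow $472 billion: no currency enters or leaves circulation → 0.
Currency withdrawal $62 billion: notes leave the central bank → +$62B.
Net: 130 + 0 + 266 + 0 + 62 = +$458 billion.

+$458 billion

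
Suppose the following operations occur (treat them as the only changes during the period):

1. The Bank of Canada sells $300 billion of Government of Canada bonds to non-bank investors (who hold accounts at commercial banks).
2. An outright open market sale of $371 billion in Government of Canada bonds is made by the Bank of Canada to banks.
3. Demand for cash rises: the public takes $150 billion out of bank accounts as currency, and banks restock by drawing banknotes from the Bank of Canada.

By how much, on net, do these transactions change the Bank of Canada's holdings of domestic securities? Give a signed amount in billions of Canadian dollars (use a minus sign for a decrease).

-$671 billion

Asset sale (to non-banks) $300 billion: securities removed from the Bank of Canada's portfolio → −$300B.
OMO sale (to banks) $371 billion: securities removed from the Bank of Canada's portfolio → −$371B.
Currency withdrawal $150 billion: the Bank of Canada's securities portfolio is untouched → 0.
Net: −300 − 371 + 0 = -$671 billion.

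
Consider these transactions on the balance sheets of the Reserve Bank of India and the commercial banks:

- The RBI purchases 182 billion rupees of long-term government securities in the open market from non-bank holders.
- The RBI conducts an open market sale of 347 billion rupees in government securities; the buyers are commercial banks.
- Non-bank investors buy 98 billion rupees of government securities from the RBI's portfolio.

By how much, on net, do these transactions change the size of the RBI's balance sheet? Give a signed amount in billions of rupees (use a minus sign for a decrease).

-263 billion

Asset purchase (from non-banks) 182 billion rupees: an RBI asset is acquired → +182B.
OMO sale (to banks) 347 billion rupees: an RBI asset is shed → −347B.
Asset sale (to non-banks) 98 billion rupees: an RBI asset is shed → −98B.
Net: 182 − 347 − 98 = -263 billion.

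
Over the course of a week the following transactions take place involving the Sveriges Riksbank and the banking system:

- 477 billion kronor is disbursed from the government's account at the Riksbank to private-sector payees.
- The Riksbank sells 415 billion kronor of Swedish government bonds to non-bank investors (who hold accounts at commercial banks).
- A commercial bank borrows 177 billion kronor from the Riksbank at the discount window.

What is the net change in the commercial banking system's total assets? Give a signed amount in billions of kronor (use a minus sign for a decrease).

Government spending 477 billion kronor: bank balance sheets expand → +477B.
Asset sale (to non-banks) 415 billion kronor: bank balance sheets shrink → −415B.
Discount-window loan 177 billion kronor: bank balance sheets expand → +177B.
Net: 477 − 415 + 177 = +239 billion.

+239 billion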